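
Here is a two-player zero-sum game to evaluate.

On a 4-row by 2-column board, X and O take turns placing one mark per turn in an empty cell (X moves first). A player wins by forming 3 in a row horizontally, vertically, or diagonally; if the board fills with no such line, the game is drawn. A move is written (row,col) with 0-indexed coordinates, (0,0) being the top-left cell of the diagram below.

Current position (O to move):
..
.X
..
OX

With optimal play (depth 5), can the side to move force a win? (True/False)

[../.X/../OX] O move#1: (0,0):-1/O./.X/../OX, (0,1):-1/.O/.X/../OX, (1,0):-1/../OX/../OX, (2,0):-1/../.X/O./OX, (2,1):+0/../.X/.O/OX*
[../.X/.O/OX] X move#2: (0,0):+0/X./.X/.O/OX*, (0,1):+0/.X/.X/.O/OX, (1,0):+0/../XX/.O/OX, (2,0):+0/../.X/XO/OX
[X./.X/.O/OX] O move#3: (0,1):+0/XO/.X/.O/OX*, (1,0):+0/X./OX/.O/OX, (2,0):+0/X./.X/OO/OX
[XO/.X/.O/OX] X move#4: (1,0):+0/XO/XX/.O/OX*, (2,0):+0/XO/.X/XO/OX
[XO/XX/.O/OX] O move#5: (2,0):+0/XO/XX/OO/OX*
[XO/XX/OO/OX] end (terminal +0, X#6); searched ../.X/../OX to 5

O winning at [../.X/../OX]: False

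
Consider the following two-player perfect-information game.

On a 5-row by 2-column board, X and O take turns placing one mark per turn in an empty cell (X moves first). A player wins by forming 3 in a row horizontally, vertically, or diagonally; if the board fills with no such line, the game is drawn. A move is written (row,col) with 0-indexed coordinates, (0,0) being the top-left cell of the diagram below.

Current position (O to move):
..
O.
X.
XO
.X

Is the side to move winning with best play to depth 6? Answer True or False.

[../O./X./XO/.X] O move#1: (0,0):-1/O./O./X./XO/.X, (0,1):-1/.O/O./X./XO/.X, (1,1):-1/../OO/X./XO/.X, (2,1):-1/../O./XO/XO/.X, (4,0):+0/../O./X./XO/OX*
[../O./X./XO/OX] X move#2: (0,0):+0/X./O./X./XO/OX*, (0,1):+0/.X/O./X./XO/OX, (1,1):+0/../OX/X./XO/OX, (2,1):+0/../O./XX/XO/OX
[X./O./X./XO/OX] O move#3: (0,1):+0/XO/O./X./XO/OX*, (1,1):+0/X./OO/X./XO/OX, (2,1):+0/X./O./XO/XO/OX
[XO/O./X./XO/OX] X move#4: (1,1):+0/XO/OX/X./XO/OX*, (2,1):+0/XO/O./XX/XO/OX
[XO/OX/X./XO/OX] O move#5: (2,1):+0/XO/OX/XO/XO/OX*
[XO/OX/XO/XO/OX] end (terminal +0, X#6); searched ../O./X./XO/.X to 6

O winning at [../O./X./XO/.X]: False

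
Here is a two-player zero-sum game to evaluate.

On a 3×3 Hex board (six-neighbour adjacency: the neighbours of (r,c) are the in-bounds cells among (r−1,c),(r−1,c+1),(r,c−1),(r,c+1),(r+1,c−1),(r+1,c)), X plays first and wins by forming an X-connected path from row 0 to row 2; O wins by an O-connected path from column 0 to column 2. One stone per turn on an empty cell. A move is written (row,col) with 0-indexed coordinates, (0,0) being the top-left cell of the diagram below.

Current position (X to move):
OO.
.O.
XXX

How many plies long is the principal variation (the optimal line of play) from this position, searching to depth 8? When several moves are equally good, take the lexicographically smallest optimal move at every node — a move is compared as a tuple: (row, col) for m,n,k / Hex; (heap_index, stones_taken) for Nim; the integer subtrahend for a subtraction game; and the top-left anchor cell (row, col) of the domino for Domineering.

PV length from [OO./.O./XXX]: 2 plies

ply 1, X at OO./.O./XXX | (0,2)=-1→OOX/.O./XXX*; (1,0)=-1→OO./XO./XXX; (1,2)=-1→OO./.OX/XXX
ply 2, O at OOX/.O./XXX | (1,0)=-1→OOX/OO./XXX; (1,2)=+1→OOX/.OO/XXX*
ply 3: OOX/.OO/XXX is terminal -1 (X); from OO./.O./XXX depth 8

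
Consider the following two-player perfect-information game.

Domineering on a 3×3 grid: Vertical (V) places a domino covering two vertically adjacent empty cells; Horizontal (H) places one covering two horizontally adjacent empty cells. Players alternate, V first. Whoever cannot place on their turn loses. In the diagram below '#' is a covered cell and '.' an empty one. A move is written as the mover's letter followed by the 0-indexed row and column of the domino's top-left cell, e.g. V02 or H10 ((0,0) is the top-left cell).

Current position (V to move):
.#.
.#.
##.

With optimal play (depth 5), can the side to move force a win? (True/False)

p1 V@[.#./.#./##.]: V00[##./##./##.]+1* V02[.##/.##/##.]+1 V12[.#./.##/###]+1
p2 H@[##./##./##.] terminal -1; root [.#./.#./##.] d5

V winning at [.#./.#./##.]: True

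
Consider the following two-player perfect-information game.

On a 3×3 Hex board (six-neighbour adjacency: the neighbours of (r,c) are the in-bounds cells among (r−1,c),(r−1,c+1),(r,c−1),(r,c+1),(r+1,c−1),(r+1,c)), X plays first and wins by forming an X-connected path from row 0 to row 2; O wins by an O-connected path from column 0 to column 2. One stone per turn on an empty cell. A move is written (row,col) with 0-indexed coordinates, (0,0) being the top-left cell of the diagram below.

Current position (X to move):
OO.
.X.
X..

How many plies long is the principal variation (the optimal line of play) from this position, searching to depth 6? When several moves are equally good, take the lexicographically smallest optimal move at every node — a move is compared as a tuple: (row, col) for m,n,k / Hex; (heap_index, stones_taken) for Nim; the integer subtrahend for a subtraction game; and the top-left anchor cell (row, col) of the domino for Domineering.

p1 X@[OO./.X./X..]: (0,2)[OOX/.X./X..]+1* (1,0)[OO./XX./X..]-1 (1,2)[OO./.XX/X..]-1 (2,1)[OO./.X./XX.]-1 (2,2)[OO./.X./X.X]-1
p2 O@[OOX/.X./X..] terminal -1; root [OO./.X./X..] d6

PV length from [OO./.X./X..]: 1 ply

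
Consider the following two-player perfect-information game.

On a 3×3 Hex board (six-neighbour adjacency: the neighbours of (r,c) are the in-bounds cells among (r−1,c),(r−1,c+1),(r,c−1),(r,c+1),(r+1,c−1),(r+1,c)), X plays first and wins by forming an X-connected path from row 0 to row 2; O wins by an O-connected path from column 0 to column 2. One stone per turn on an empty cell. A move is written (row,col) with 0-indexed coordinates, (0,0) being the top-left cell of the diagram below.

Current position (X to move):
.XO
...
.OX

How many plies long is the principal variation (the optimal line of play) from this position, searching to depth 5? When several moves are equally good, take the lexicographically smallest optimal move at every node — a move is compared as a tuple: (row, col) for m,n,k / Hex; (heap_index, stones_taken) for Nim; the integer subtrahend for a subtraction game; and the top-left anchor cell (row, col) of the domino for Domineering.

p1 X@[.XO/.../.OX]: (0,0)[XXO/.../.OX]-1 (1,0)[.XO/X../.OX]-1 (1,1)[.XO/.X./.OX]+1* (1,2)[.XO/..X/.OX]-1 (2,0)[.XO/.../XOX]+1
p2 O@[.XO/.X./.OX]: (0,0)[OXO/.X./.OX]-1* (1,0)[.XO/OX./.OX]-1 (1,2)[.XO/.XO/.OX]-1 (2,0)[.XO/.X./OOX]-1
p3 X@[OXO/.X./.OX]: (1,0)[OXO/XX./.OX]+1* (1,2)[OXO/.XX/.OX]+1 (2,0)[OXO/.X./XOX]+1
p4 O@[OXO/XX./.OX]: (1,2)[OXO/XXO/.OX]-1* (2,0)[OXO/XX./OOX]-1
p5 X@[OXO/XXO/.OX]: (2,0)[OXO/XXO/XOX]+1*
p6 O@[OXO/XXO/XOX] terminal -1; root [.XO/.../.OX] d5

PV length from [.XO/.../.OX]: 5 plies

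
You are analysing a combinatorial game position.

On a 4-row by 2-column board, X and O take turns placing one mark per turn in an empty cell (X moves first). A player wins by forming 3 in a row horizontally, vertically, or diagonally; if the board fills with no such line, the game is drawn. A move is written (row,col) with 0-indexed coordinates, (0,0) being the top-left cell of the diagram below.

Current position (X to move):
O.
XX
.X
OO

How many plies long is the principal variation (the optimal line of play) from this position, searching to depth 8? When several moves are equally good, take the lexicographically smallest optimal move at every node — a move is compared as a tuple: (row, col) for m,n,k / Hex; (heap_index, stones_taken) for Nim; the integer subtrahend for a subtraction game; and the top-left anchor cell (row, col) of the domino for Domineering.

ply 1, X at O./XX/.X/OO | (0,1)=+1→OX/XX/.X/OO*; (2,0)=+0→O./XX/XX/OO
ply 2: OX/XX/.X/OO is terminal -1 (O); from O./XX/.X/OO depth 8

PV length from [O./XX/.X/OO]: 1 ply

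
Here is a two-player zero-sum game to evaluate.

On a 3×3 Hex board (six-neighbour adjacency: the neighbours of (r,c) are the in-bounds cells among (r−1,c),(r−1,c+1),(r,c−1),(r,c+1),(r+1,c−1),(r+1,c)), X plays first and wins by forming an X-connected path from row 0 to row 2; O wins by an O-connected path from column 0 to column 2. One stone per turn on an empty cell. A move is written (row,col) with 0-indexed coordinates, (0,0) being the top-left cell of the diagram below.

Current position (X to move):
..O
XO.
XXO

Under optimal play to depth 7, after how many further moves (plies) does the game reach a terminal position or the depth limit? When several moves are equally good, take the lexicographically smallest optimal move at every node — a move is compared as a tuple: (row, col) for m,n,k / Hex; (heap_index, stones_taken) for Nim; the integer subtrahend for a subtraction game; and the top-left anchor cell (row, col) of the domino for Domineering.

[..O/XO./XXO] X move#1: (0,0):+1/X.O/XO./XXO*, (0,1):+1/.XO/XO./XXO, (1,2):+1/..O/XOX/XXO
[X.O/XO./XXO] end (terminal -1, O#2); searched ..O/XO./XXO to 7

PV length from [..O/XO./XXO]: 1 ply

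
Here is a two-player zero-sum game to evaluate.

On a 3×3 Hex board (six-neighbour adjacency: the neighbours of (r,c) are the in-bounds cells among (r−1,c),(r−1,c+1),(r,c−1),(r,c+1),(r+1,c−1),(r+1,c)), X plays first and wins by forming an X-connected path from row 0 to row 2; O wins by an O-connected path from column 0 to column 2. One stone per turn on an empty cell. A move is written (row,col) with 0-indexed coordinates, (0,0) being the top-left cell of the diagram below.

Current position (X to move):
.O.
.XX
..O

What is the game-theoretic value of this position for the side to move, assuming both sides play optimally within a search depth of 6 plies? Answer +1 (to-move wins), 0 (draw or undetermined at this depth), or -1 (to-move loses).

value(.O./.XX/..O, X) = +1

[.O./.XX/..O] X move#1: (0,0):+1/XO./.XX/..O*, (0,2):+1/.OX/.XX/..O, (1,0):+1/.O./XXX/..O, (2,0):-1/.O./.XX/X.O, (2,1):-1/.O./.XX/.XO
[XO./.XX/..O] O move#2: (0,2):-1/XOO/.XX/..O*, (1,0):-1/XO./OXX/..O, (2,0):-1/XO./.XX/O.O, (2,1):-1/XO./.XX/.OO
[XOO/.XX/..O] X move#3: (1,0):+1/XOO/XXX/..O*, (2,0):-1/XOO/.XX/X.O, (2,1):-1/XOO/.XX/.XO
[XOO/XXX/..O] O move#4: (2,0):-1/XOO/XXX/O.O*, (2,1):-1/XOO/XXX/.OO
[XOO/XXX/O.O] X move#5: (2,1):+1/XOO/XXX/OXO*
[XOO/XXX/OXO] end (terminal -1, O#6); searched .O./.XX/..O to 6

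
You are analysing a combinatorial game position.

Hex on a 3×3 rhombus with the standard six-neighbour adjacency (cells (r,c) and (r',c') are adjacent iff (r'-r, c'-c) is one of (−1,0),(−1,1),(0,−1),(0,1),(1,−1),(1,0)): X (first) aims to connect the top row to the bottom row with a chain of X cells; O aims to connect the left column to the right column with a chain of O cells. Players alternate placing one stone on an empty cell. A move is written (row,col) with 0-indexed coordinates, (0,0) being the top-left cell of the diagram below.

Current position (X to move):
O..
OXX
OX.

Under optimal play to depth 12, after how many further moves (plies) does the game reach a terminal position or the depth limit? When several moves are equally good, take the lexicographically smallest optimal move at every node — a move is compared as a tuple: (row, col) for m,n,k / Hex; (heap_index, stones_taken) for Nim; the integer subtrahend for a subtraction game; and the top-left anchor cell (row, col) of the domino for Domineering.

PV length from [O../OXX/OX.]: 1 ply

ply 1, X at O../OXX/OX. | (0,1)=+1→OX./OXX/OX.*; (0,2)=+1→O.X/OXX/OX.; (2,2)=+1→O../OXX/OXX
ply 2: OX./OXX/OX. is terminal -1 (O); from O../OXX/OX. depth 12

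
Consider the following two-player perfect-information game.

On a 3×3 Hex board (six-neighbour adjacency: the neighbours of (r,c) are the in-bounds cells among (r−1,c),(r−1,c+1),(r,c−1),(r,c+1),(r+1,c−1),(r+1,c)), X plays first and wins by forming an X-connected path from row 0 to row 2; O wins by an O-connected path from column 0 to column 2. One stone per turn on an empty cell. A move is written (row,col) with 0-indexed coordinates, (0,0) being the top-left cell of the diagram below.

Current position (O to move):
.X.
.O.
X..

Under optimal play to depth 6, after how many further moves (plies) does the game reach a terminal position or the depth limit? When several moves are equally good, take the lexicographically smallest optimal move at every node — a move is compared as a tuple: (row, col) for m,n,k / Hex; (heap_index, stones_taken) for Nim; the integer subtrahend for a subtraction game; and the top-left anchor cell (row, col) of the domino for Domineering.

ply 1, O at .X./.O./X.. | (0,0)=-1→OX./.O./X..; (0,2)=-1→.XO/.O./X..; (1,0)=+1→.X./OO./X..*; (1,2)=-1→.X./.OO/X..; (2,1)=-1→.X./.O./XO.; (2,2)=-1→.X./.O./X.O
ply 2, X at .X./OO./X.. | (0,0)=-1→XX./OO./X..*; (0,2)=-1→.XX/OO./X..; (1,2)=-1→.X./OOX/X..; (2,1)=-1→.X./OO./XX.; (2,2)=-1→.X./OO./X.X
ply 3, O at XX./OO./X.. | (0,2)=+1→XXO/OO./X..*; (1,2)=+1→XX./OOO/X..; (2,1)=+1→XX./OO./XO.; (2,2)=+1→XX./OO./X.O
ply 4: XXO/OO./X.. is terminal -1 (X); from .X./.O./X.. depth 6

PV length from [.X./.O./X..]: 3 plies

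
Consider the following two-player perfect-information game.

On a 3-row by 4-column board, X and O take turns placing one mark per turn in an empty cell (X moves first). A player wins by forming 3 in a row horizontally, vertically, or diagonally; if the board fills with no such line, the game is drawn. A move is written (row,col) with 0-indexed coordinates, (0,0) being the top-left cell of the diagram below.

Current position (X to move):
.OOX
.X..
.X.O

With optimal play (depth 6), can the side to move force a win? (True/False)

p1 X@[.OOX/.X../.X.O]: (0,0)[XOOX/.X../.X.O]-1 (1,0)[.OOX/XX../.X.O]-1 (1,2)[.OOX/.XX./.X.O]+1* (1,3)[.OOX/.X.X/.X.O]-1 (2,0)[.OOX/.X../XX.O]-1 (2,2)[.OOX/.X../.XXO]-1
p2 O@[.OOX/.XX./.X.O] terminal -1; root [.OOX/.X../.X.O] d6

X winning at [.OOX/.X../.X.O]: True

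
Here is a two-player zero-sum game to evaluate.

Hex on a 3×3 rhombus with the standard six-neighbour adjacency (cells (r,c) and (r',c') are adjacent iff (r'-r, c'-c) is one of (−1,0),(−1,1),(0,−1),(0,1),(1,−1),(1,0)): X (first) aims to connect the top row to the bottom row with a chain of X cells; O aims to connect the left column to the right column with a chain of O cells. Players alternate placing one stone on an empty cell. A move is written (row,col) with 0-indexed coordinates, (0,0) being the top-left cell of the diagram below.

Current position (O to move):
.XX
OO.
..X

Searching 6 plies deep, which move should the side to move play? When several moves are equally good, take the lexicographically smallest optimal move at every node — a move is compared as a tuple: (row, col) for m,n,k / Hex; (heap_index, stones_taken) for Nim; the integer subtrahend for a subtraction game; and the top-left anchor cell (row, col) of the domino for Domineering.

O's best at [.XX/OO./..X]: (1,2)

[.XX/OO./..X] O move#1: (0,0):-1/OXX/OO./..X, (1,2):+1/.XX/OOO/..X*, (2,0):-1/.XX/OO./O.X, (2,1):-1/.XX/OO./.OX
[.XX/OOO/..X] end (terminal -1, X#2); searched .XX/OO./..X to 6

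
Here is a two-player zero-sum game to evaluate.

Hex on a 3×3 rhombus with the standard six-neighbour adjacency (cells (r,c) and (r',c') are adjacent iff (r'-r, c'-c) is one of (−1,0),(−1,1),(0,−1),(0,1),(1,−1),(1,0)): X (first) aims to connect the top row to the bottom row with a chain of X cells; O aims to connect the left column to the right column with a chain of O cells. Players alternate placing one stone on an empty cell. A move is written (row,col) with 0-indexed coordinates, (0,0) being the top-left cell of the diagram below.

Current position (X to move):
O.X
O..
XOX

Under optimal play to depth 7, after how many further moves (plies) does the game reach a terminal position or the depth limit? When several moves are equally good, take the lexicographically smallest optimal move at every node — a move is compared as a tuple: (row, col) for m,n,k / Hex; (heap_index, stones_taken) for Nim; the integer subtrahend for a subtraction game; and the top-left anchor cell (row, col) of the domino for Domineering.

ply 1, X at O.X/O../XOX | (0,1)=+1→OXX/O../XOX*; (1,1)=+1→O.X/OX./XOX; (1,2)=+1→O.X/O.X/XOX
ply 2, O at OXX/O../XOX | (1,1)=-1→OXX/OO./XOX*; (1,2)=-1→OXX/O.O/XOX
ply 3, X at OXX/OO./XOX | (1,2)=+1→OXX/OOX/XOX*
ply 4: OXX/OOX/XOX is terminal -1 (O); from O.X/O../XOX depth 7

PV length from [O.X/O../XOX]: 3 plies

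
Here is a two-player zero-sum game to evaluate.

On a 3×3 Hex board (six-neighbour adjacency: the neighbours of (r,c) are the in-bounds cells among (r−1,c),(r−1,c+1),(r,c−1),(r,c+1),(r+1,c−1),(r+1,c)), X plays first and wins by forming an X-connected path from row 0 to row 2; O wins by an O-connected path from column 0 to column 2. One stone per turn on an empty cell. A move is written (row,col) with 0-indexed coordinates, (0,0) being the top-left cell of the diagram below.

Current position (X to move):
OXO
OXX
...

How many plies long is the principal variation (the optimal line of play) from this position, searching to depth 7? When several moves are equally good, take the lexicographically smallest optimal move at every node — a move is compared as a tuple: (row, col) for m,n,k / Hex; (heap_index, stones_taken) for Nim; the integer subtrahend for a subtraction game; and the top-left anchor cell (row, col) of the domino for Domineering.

[OXO/OXX/...] X move#1: (2,0):+1/OXO/OXX/X..*, (2,1):+1/OXO/OXX/.X., (2,2):+1/OXO/OXX/..X
[OXO/OXX/X..] end (terminal -1, O#2); searched OXO/OXX/... to 7

PV length from [OXO/OXX/...]: 1 ply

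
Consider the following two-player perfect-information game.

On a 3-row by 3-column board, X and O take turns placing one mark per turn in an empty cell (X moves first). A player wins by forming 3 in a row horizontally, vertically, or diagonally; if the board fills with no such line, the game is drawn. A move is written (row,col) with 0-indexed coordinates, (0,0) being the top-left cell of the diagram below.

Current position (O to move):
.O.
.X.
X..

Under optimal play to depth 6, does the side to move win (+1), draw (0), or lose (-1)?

[.O./.X./X..] O move#1: (0,0):-1/OO./.X./X..*, (0,2):-1/.OO/.X./X.., (1,0):-1/.O./OX./X.., (1,2):-1/.O./.XO/X.., (2,1):-1/.O./.X./XO., (2,2):-1/.O./.X./X.O
[OO./.X./X..] X move#2: (0,2):+1/OOX/.X./X..*, (1,0):-1/OO./XX./X.., (1,2):-1/OO./.XX/X.., (2,1):-1/OO./.X./XX., (2,2):-1/OO./.X./X.X
[OOX/.X./X..] end (terminal -1, O#3); searched .O./.X./X.. to 6

value(.O./.X./X.., O) = -1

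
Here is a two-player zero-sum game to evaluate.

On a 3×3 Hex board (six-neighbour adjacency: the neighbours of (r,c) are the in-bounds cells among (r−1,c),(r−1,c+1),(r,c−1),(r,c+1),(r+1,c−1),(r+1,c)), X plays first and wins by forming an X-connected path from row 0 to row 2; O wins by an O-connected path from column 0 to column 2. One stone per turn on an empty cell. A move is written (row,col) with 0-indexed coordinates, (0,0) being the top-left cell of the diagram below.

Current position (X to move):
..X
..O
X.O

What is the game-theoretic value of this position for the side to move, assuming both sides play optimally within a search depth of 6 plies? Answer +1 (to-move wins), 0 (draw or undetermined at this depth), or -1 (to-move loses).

value(..X/..O/X.O, X) = +1

p1 X@[..X/..O/X.O]: (0,0)[X.X/..O/X.O]+1* (0,1)[.XX/..O/X.O]+1 (1,0)[..X/X.O/X.O]+1 (1,1)[..X/.XO/X.O]+1 (2,1)[..X/..O/XXO]+1
p2 O@[X.X/..O/X.O]: (0,1)[XOX/..O/X.O]-1* (1,0)[X.X/O.O/X.O]-1 (1,1)[X.X/.OO/X.O]-1 (2,1)[X.X/..O/XOO]-1
p3 X@[XOX/..O/X.O]: (1,0)[XOX/X.O/X.O]+1* (1,1)[XOX/.XO/X.O]+1 (2,1)[XOX/..O/XXO]+1
p4 O@[XOX/X.O/X.O] terminal -1; root [..X/..O/X.O] d6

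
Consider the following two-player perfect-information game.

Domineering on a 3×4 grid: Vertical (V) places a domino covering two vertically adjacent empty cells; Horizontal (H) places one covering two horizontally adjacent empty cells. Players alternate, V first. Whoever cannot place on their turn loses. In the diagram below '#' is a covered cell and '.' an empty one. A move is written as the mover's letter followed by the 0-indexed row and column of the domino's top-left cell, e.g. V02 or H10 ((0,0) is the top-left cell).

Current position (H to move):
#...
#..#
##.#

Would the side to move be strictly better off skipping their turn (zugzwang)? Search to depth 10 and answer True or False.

zugzwang(#.../#..#/##.#, H) = False

[#.../#..#/##.#] H move#1: H01:-1/###./#..#/##.#, H02:-1/#.##/#..#/##.#, H11:+1/#.../####/##.#*
[#.../####/##.#] end (terminal -1, V#2); searched #.../#..#/##.# to 10
if H skipped the turn, V would face:
~ [#.../#..#/##.#] V move#1: V01:+1/##../##.#/##.#*, V02:+1/#.#./#.##/##.#, V12:-1/#.../#.##/####
~ [##../##.#/##.#] H move#2: H02:-1/####/##.#/##.#*
~ [####/##.#/##.#] V move#3: V12:+1/####/####/####*
~ [####/####/####] end (terminal -1, H#4); searched #.../#..#/##.# to 10
compare (H): move=+1 vs pass=-1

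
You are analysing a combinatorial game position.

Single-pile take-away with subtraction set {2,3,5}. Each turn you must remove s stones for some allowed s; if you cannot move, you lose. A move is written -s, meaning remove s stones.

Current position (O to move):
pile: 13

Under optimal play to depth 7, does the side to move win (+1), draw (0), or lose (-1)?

ply 1, O at 13 | -2=-1→11; -3=-1→10; -5=+1→8*
ply 2, X at 8 | -2=-1→6*; -3=-1→5; -5=-1→3
ply 3, O at 6 | -2=-1→4; -3=-1→3; -5=+1→1*
ply 4: 1 is terminal -1 (X); from 13 depth 7

value(13, O) = +1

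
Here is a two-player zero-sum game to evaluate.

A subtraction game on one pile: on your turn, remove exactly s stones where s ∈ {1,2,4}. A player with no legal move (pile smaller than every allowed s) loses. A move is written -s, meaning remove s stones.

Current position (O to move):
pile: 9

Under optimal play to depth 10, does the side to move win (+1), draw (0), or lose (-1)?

value(9, O) = -1

p1 O@[9]: -1[8]-1* -2[7]-1 -4[5]-1
p2 X@[8]: -1[7]-1 -2[6]+1* -4[4]-1
p3 O@[6]: -1[5]-1* -2[4]-1 -4[2]-1
p4 X@[5]: -1[4]-1 -2[3]+1* -4[1]-1
p5 O@[3]: -1[2]-1* -2[1]-1
p6 X@[2]: -1[1]-1 -2[0]+1*
p7 O@[0] terminal -1; root [9] d10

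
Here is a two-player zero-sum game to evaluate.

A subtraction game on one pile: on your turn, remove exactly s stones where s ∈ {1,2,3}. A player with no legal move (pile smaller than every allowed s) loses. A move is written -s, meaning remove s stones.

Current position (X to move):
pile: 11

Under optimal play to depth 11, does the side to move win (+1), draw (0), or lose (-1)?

[11] X move#1: -1:-1/10, -2:-1/9, -3:+1/8*
[8] O move#2: -1:-1/7*, -2:-1/6, -3:-1/5
[7] X move#3: -1:-1/6, -2:-1/5, -3:+1/4*
[4] O move#4: -1:-1/3*, -2:-1/2, -3:-1/1
[3] X move#5: -1:-1/2, -2:-1/1, -3:+1/0*
[0] end (terminal -1, O#6); searched 11 to 11

value(11, X) = +1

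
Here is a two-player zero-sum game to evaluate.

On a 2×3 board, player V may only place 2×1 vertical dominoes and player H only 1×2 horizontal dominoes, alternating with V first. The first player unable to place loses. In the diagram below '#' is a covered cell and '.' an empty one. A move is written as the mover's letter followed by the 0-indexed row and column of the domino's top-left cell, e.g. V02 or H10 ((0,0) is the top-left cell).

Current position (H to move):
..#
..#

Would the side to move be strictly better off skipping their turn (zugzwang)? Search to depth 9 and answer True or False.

ply 1, H at ..#/..# | H00=+1→###/..#*; H10=+1→..#/###
ply 2: ###/..# is terminal -1 (V); from ..#/..# depth 9
suppose H passes — search the same position with V to move:
pass> ply 1, V at ..#/..# | V00=+1→#.#/#.#*; V01=+1→.##/.##
pass> ply 2: #.#/#.# is terminal -1 (H); from ..#/..# depth 9
for H: play +1, pass -1

zugzwang(..#/..#, H) = False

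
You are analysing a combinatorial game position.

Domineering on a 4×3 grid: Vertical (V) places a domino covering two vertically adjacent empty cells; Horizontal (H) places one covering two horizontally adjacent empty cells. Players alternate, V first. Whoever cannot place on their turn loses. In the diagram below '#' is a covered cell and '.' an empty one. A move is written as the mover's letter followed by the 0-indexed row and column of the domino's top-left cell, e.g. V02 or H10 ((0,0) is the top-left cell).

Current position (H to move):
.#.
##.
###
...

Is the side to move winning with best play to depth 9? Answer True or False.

ply 1, H at .#./##./###/... | H30=-1→.#./##./###/##.*; H31=-1→.#./##./###/.##
ply 2, V at .#./##./###/##. | V02=+1→.##/###/###/##.*
ply 3: .##/###/###/##. is terminal -1 (H); from .#./##./###/... depth 9

H winning at [.#./##./###/...]: False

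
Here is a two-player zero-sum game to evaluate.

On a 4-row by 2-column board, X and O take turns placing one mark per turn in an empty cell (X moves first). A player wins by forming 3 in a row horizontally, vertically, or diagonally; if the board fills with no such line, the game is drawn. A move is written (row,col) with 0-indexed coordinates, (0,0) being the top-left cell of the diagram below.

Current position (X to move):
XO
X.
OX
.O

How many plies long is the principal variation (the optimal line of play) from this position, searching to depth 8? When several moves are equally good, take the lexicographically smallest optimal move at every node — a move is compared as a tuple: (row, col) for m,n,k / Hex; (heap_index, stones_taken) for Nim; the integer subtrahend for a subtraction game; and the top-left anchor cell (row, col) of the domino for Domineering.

ply 1, X at XO/X./OX/.O | (1,1)=+0→XO/XX/OX/.O*; (3,0)=+0→XO/X./OX/XO
ply 2, O at XO/XX/OX/.O | (3,0)=+0→XO/XX/OX/OO*
ply 3: XO/XX/OX/OO is terminal +0 (X); from XO/X./OX/.O depth 8

PV length from [XO/X./OX/.O]: 2 plies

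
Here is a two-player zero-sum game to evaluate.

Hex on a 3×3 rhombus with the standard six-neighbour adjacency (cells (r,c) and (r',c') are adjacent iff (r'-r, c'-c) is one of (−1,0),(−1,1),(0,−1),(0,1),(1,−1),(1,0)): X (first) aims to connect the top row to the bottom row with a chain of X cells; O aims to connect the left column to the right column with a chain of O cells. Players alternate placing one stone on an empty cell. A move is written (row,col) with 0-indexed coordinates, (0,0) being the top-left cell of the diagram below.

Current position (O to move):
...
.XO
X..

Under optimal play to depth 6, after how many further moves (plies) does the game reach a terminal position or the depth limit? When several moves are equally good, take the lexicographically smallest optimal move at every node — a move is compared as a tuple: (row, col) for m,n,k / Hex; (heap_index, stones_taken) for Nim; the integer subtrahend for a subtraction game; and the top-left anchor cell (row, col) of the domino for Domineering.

PV length from [.../.XO/X..]: 2 plies

ply 1, O at .../.XO/X.. | (0,0)=-1→O../.XO/X..*; (0,1)=-1→.O./.XO/X..; (0,2)=-1→..O/.XO/X..; (1,0)=-1→.../OXO/X..; (2,1)=-1→.../.XO/XO.; (2,2)=-1→.../.XO/X.O
ply 2, X at O../.XO/X.. | (0,1)=+1→OX./.XO/X..*; (0,2)=+1→O.X/.XO/X..; (1,0)=+1→O../XXO/X..; (2,1)=+1→O../.XO/XX.; (2,2)=+1→O../.XO/X.X
ply 3: OX./.XO/X.. is terminal -1 (O); from .../.XO/X.. depth 6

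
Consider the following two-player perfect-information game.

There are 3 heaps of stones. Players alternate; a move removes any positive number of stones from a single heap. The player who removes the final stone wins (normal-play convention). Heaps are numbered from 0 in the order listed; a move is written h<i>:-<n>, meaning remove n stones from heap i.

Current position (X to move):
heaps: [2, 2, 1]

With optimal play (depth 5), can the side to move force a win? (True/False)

X winning at [(2,2,1)]: True

[(2,2,1)] X move#1: h0:-1:-1/(1,2,1), h0:-2:-1/(0,2,1), h1:-1:-1/(2,1,1), h1:-2:-1/(2,0,1), h2:-1:+1/(2,2,0)*
[(2,2,0)] O move#2: h0:-1:-1/(1,2,0)*, h0:-2:-1/(0,2,0), h1:-1:-1/(2,1,0), h1:-2:-1/(2,0,0)
[(1,2,0)] X move#3: h0:-1:-1/(0,2,0), h1:-1:+1/(1,1,0)*, h1:-2:-1/(1,0,0)
[(1,1,0)] O move#4: h0:-1:-1/(0,1,0)*, h1:-1:-1/(1,0,0)
[(0,1,0)] X move#5: h1:-1:+1/(0,0,0)*
[(0,0,0)] end (terminal -1, O#6); searched (2,2,1) to 5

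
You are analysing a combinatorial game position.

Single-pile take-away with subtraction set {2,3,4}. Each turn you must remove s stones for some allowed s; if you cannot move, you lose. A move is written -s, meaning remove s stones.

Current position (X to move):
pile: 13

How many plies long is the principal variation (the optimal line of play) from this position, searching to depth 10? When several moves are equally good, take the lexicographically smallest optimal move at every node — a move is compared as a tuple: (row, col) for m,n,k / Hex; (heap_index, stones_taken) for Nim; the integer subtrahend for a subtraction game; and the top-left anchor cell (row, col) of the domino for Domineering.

p1 X@[13]: -2[11]-1* -3[10]-1 -4[9]-1
p2 O@[11]: -2[9]-1 -3[8]-1 -4[7]+1*
p3 X@[7]: -2[5]-1* -3[4]-1 -4[3]-1
p4 O@[5]: -2[3]-1 -3[2]-1 -4[1]+1*
p5 X@[1] terminal -1; root [13] d10

PV length from [13]: 4 plies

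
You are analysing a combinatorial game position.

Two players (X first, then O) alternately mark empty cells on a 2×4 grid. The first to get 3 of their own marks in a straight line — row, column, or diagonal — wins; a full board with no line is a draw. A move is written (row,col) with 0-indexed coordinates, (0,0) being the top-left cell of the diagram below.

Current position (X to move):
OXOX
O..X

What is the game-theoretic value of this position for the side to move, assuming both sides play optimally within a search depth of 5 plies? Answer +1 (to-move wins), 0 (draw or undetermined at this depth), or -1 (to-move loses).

value(OXOX/O..X, X) = 0

ply 1, X at OXOX/O..X | (1,1)=+0→OXOX/OX.X*; (1,2)=+0→OXOX/O.XX
ply 2, O at OXOX/OX.X | (1,2)=+0→OXOX/OXOX*
ply 3: OXOX/OXOX is terminal +0 (X); from OXOX/O..X depth 5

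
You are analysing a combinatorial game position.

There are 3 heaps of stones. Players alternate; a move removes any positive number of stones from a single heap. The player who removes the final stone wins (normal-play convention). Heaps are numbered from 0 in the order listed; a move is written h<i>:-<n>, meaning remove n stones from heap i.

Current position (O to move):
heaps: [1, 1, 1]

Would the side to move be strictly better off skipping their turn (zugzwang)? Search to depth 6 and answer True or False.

ply 1, O at (1,1,1) | h0:-1=+1→(0,1,1)*; h1:-1=+1→(1,0,1); h2:-1=+1→(1,1,0)
ply 2, X at (0,1,1) | h1:-1=-1→(0,0,1)*; h2:-1=-1→(0,1,0)
ply 3, O at (0,0,1) | h2:-1=+1→(0,0,0)*
ply 4: (0,0,0) is terminal -1 (X); from (1,1,1) depth 6
suppose O passes — search the same position with X to move:
pass> ply 1, X at (1,1,1) | h0:-1=+1→(0,1,1)*; h1:-1=+1→(1,0,1); h2:-1=+1→(1,1,0)
pass> ply 2, O at (0,1,1) | h1:-1=-1→(0,0,1)*; h2:-1=-1→(0,1,0)
pass> ply 3, X at (0,0,1) | h2:-1=+1→(0,0,0)*
pass> ply 4: (0,0,0) is terminal -1 (O); from (1,1,1) depth 6
for O: play +1, pass -1

zugzwang((1,1,1), O) = False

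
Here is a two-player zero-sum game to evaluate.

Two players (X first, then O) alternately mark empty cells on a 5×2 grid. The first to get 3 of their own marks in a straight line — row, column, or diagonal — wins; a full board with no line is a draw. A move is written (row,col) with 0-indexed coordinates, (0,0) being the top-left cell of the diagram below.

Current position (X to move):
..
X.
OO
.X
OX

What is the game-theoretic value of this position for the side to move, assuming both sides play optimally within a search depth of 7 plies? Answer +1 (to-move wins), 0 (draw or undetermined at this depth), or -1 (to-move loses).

value(../X./OO/.X/OX, X) = 0

p1 X@[../X./OO/.X/OX]: (0,0)[X./X./OO/.X/OX]-1 (0,1)[.X/X./OO/.X/OX]-1 (1,1)[../XX/OO/.X/OX]-1 (3,0)[../X./OO/XX/OX]+0*
p2 O@[../X./OO/XX/OX]: (0,0)[O./X./OO/XX/OX]+0* (0,1)[.O/X./OO/XX/OX]+0 (1,1)[../XO/OO/XX/OX]+0
p3 X@[O./X./OO/XX/OX]: (0,1)[OX/X./OO/XX/OX]+0* (1,1)[O./XX/OO/XX/OX]+0
p4 O@[OX/X./OO/XX/OX]: (1,1)[OX/XO/OO/XX/OX]+0*
p5 X@[OX/XO/OO/XX/OX] terminal +0; root [../X./OO/.X/OX] d7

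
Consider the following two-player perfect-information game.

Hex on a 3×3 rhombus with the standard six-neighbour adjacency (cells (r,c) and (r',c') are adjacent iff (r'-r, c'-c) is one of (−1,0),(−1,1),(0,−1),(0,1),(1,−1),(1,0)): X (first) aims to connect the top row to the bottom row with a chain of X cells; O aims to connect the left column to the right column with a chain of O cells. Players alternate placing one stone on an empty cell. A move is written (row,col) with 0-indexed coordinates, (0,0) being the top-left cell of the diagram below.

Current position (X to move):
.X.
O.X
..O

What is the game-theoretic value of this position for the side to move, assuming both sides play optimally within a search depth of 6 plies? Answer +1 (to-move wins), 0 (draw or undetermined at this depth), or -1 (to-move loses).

value(.X./O.X/..O, X) = +1

[.X./O.X/..O] X move#1: (0,0):-1/XX./O.X/..O, (0,2):-1/.XX/O.X/..O, (1,1):+1/.X./OXX/..O*, (2,0):-1/.X./O.X/X.O, (2,1):+1/.X./O.X/.XO
[.X./OXX/..O] O move#2: (0,0):-1/OX./OXX/..O*, (0,2):-1/.XO/OXX/..O, (2,0):-1/.X./OXX/O.O, (2,1):-1/.X./OXX/.OO
[OX./OXX/..O] X move#3: (0,2):+1/OXX/OXX/..O*, (2,0):+1/OX./OXX/X.O, (2,1):+1/OX./OXX/.XO
[OXX/OXX/..O] O move#4: (2,0):-1/OXX/OXX/O.O*, (2,1):-1/OXX/OXX/.OO
[OXX/OXX/O.O] X move#5: (2,1):+1/OXX/OXX/OXO*
[OXX/OXX/OXO] end (terminal -1, O#6); searched .X./O.X/..O to 6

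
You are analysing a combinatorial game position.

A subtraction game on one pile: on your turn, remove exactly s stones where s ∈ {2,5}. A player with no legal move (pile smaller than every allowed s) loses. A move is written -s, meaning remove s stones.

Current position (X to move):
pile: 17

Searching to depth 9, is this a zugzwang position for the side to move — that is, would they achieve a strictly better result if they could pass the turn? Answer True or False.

ply 1, X at 17 | -2=+1→15*; -5=-1→12
ply 2, O at 15 | -2=-1→13*; -5=-1→10
ply 3, X at 13 | -2=+1→11*; -5=+1→8
ply 4, O at 11 | -2=-1→9*; -5=-1→6
ply 5, X at 9 | -2=+1→7*; -5=+1→4
ply 6, O at 7 | -2=-1→5*; -5=-1→2
ply 7, X at 5 | -2=-1→3; -5=+1→0*
ply 8: 0 is terminal -1 (O); from 17 depth 9
if X skipped the turn, O would face:
~ ply 1, O at 17 | -2=+1→15*; -5=-1→12
~ ply 2, X at 15 | -2=-1→13*; -5=-1→10
~ ply 3, O at 13 | -2=+1→11*; -5=+1→8
~ ply 4, X at 11 | -2=-1→9*; -5=-1→6
~ ply 5, O at 9 | -2=+1→7*; -5=+1→4
~ ply 6, X at 7 | -2=-1→5*; -5=-1→2
~ ply 7, O at 5 | -2=-1→3; -5=+1→0*
~ ply 8: 0 is terminal -1 (X); from 17 depth 9
compare (X): move=+1 vs pass=-1

zugzwang(17, X) = False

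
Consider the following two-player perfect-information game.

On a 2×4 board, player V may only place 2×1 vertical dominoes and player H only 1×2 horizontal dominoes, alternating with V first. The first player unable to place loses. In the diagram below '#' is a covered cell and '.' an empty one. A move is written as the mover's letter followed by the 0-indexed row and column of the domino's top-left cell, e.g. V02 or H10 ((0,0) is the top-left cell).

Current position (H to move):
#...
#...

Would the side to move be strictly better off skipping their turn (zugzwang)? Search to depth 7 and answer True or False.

zugzwang(#.../#..., H) = False

[#.../#...] H move#1: H01:+1/###./#...*, H02:+1/#.##/#..., H11:+1/#.../###., H12:+1/#.../#.##
[###./#...] V move#2: V03:-1/####/#..#*
[####/#..#] H move#3: H11:+1/####/####*
[####/####] end (terminal -1, V#4); searched #.../#... to 7
suppose H passes — search the same position with V to move:
pass> [#.../#...] V move#1: V01:-1/##../##.., V02:+1/#.#./#.#.*, V03:-1/#..#/#..#
pass> [#.#./#.#.] end (terminal -1, H#2); searched #.../#... to 7
for H: play +1, pass -1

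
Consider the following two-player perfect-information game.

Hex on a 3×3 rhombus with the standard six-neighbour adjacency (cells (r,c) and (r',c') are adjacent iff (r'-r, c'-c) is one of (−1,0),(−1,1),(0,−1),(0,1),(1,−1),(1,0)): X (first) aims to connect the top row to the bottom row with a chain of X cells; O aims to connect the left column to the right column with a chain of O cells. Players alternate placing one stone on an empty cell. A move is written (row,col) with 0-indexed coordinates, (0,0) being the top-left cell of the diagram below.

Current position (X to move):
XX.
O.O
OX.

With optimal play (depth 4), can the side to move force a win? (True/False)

p1 X@[XX./O.O/OX.]: (0,2)[XXX/O.O/OX.]-1 (1,1)[XX./OXO/OX.]+1* (2,2)[XX./O.O/OXX]-1
p2 O@[XX./OXO/OX.] terminal -1; root [XX./O.O/OX.] d4

X winning at [XX./O.O/OX.]: True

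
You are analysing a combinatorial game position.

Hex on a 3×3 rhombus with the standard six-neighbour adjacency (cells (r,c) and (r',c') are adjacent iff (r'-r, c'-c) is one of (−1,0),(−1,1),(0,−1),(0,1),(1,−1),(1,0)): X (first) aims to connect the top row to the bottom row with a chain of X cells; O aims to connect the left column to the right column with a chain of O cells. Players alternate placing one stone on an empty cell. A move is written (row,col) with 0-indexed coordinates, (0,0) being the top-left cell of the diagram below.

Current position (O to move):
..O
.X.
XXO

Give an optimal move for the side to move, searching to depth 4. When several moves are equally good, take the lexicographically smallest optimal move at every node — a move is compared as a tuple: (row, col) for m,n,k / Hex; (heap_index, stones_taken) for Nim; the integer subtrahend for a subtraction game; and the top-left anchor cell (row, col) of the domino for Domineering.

p1 O@[..O/.X./XXO]: (0,0)[O.O/.X./XXO]-1 (0,1)[.OO/.X./XXO]+1* (1,0)[..O/OX./XXO]-1 (1,2)[..O/.XO/XXO]-1
p2 X@[.OO/.X./XXO]: (0,0)[XOO/.X./XXO]-1* (1,0)[.OO/XX./XXO]-1 (1,2)[.OO/.XX/XXO]-1
p3 O@[XOO/.X./XXO]: (1,0)[XOO/OX./XXO]+1* (1,2)[XOO/.XO/XXO]-1
p4 X@[XOO/OX./XXO] terminal -1; root [..O/.X./XXO] d4

O's best at [..O/.X./XXO]: (0,1)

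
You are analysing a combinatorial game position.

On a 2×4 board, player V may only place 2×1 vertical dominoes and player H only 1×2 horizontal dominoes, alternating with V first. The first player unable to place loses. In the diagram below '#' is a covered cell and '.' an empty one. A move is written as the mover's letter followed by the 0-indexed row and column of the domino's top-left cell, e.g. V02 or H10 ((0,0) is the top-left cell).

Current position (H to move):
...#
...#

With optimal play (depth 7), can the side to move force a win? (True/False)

p1 H@[...#/...#]: H00[##.#/...#]+1* H01[.###/...#]+1 H10[...#/##.#]+1 H11[...#/.###]+1
p2 V@[##.#/...#]: V02[####/..##]-1*
p3 H@[####/..##]: H10[####/####]+1*
p4 V@[####/####] terminal -1; root [...#/...#] d7

H winning at [...#/...#]: True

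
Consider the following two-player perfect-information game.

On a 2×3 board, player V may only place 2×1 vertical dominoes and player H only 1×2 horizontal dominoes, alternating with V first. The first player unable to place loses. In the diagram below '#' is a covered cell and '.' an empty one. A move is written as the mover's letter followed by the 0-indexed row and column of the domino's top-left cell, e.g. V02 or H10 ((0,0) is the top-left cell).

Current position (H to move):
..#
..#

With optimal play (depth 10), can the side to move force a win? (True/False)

p1 H@[..#/..#]: H00[###/..#]+1* H10[..#/###]+1
p2 V@[###/..#] terminal -1; root [..#/..#] d10

H winning at [..#/..#]: True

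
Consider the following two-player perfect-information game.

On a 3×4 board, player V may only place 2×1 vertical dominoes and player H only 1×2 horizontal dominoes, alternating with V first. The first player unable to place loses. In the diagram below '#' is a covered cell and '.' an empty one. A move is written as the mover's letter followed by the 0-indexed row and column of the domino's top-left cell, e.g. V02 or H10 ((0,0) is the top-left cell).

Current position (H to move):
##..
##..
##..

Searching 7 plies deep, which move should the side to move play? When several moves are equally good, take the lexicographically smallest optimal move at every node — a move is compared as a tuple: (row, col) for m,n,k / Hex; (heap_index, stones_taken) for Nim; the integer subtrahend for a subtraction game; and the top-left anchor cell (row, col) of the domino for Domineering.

p1 H@[##../##../##..]: H02[####/##../##..]-1 H12[##../####/##..]+1* H22[##../##../####]-1
p2 V@[##../####/##..] terminal -1; root [##../##../##..] d7

H's best at [##../##../##..]: H12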